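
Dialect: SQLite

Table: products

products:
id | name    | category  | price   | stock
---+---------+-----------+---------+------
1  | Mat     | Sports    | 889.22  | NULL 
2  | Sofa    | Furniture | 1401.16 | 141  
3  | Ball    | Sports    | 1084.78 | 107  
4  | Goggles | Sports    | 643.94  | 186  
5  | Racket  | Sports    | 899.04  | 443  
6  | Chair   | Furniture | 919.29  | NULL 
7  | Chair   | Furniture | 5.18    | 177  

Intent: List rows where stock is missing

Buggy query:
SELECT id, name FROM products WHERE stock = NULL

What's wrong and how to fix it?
Bug: '= NULL' is always unknown in SQL three-valued logic, so no rows match

Fix: Replace '= NULL' with 'IS NULL'

Corrected query:
SELECT id, name FROM products WHERE stock IS NULL

Result:
id | name 
---+------
1  | Mat  
6  | Chair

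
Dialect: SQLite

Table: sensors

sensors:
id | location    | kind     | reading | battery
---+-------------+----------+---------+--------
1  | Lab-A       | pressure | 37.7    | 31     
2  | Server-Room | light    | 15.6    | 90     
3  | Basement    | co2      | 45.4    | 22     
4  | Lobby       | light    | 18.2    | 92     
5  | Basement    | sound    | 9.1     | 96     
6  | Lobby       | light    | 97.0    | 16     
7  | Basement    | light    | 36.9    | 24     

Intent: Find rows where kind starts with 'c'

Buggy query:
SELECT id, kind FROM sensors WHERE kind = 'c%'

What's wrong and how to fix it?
Bug: '=' compares the literal string including the % character; pattern matching needs LIKE

Fix: Use LIKE for wildcard pattern matching

Corrected query:
SELECT id, kind FROM sensors WHERE kind LIKE 'c%'

Result:
id | kind
---+-----
3  | co2 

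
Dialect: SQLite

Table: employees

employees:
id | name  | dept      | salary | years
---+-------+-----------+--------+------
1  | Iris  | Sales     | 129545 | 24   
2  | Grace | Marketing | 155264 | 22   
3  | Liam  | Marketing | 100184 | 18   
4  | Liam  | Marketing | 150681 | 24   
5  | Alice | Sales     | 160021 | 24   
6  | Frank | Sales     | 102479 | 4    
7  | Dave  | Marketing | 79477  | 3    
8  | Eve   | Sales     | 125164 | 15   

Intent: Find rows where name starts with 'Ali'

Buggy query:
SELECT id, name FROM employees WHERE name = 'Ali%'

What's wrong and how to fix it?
Bug: Wildcards only work with LIKE; '=' treats '%' as a literal character

Fix: Replace '=' with LIKE so 'Ali%' is treated as a pattern

Corrected query:
SELECT id, name FROM employees WHERE name LIKE 'Ali%'

Result:
id | name 
---+------
5  | Alice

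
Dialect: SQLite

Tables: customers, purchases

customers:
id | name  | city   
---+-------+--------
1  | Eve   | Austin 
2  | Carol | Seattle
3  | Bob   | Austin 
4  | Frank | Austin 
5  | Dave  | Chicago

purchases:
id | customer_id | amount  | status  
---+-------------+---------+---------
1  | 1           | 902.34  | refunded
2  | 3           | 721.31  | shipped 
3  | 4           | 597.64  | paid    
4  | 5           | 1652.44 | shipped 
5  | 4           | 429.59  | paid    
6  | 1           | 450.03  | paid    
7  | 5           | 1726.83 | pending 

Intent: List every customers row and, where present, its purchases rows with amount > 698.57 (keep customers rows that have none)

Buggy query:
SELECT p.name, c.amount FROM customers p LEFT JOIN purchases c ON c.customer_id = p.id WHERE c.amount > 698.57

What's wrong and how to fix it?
Bug: Filtering c.amount in WHERE discards the NULL rows produced by LEFT JOIN, turning it into an inner join

Fix: Move the right-table condition into the ON clause so unmatched parents are kept

Corrected query:
SELECT p.name, c.amount FROM customers p LEFT JOIN purchases c ON c.customer_id = p.id AND c.amount > 698.57

Result:
name  | amount 
------+--------
Eve   | 902.34 
Carol | NULL   
Bob   | 721.31 
Frank | NULL   
Dave  | 1652.44
Dave  | 1726.83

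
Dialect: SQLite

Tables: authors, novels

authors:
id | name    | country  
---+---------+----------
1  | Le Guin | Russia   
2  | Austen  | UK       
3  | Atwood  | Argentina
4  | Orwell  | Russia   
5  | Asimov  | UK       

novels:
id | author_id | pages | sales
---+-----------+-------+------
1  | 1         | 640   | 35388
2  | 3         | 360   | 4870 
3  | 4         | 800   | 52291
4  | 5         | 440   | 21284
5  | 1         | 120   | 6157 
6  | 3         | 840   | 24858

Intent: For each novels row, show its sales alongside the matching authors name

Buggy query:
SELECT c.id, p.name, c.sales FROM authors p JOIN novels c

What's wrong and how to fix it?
Bug: JOIN with no ON clause produces a cartesian product; every novels row pairs with every authors row

Fix: Specify the join condition linking the foreign key to the parent id

Corrected query:
SELECT c.id, p.name, c.sales FROM authors p JOIN novels c ON c.author_id = p.id

Result:
id | name    | sales
---+---------+------
1  | Le Guin | 35388
2  | Atwood  | 4870 
3  | Orwell  | 52291
4  | Asimov  | 21284
5  | Le Guin | 6157 
6  | Atwood  | 24858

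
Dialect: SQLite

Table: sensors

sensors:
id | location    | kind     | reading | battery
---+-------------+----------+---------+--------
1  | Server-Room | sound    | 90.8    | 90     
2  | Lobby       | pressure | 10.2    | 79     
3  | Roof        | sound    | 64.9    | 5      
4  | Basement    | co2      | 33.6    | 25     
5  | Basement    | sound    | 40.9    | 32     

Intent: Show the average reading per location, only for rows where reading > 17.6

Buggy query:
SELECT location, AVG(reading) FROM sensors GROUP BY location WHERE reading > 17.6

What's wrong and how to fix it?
Bug: WHERE cannot follow GROUP BY

Fix: Place WHERE between FROM and GROUP BY

Corrected query:
SELECT location, AVG(reading) FROM sensors WHERE reading > 17.6 GROUP BY location

Result:
location    | AVG(reading)
------------+-------------
Basement    | 37.25       
Roof        | 64.9        
Server-Room | 90.8        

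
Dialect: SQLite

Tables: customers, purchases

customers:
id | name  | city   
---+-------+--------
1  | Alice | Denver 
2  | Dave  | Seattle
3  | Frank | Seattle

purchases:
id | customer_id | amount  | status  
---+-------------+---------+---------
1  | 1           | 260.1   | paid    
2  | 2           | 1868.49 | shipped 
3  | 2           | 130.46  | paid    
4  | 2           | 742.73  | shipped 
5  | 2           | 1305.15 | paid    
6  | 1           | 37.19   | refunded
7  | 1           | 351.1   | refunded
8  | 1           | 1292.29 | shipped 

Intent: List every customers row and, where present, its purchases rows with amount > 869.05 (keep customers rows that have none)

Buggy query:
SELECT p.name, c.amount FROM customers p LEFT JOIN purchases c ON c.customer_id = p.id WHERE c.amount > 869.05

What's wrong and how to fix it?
Bug: A WHERE condition on the right-hand table after LEFT JOIN drops unmatched parents

Fix: Move the right-table condition into the ON clause so unmatched parents are kept

Corrected query:
SELECT p.name, c.amount FROM customers p LEFT JOIN purchases c ON c.customer_id = p.id AND c.amount > 869.05

Result:
name  | amount 
------+--------
Alice | 1292.29
Dave  | 1305.15
Dave  | 1868.49
Frank | NULL   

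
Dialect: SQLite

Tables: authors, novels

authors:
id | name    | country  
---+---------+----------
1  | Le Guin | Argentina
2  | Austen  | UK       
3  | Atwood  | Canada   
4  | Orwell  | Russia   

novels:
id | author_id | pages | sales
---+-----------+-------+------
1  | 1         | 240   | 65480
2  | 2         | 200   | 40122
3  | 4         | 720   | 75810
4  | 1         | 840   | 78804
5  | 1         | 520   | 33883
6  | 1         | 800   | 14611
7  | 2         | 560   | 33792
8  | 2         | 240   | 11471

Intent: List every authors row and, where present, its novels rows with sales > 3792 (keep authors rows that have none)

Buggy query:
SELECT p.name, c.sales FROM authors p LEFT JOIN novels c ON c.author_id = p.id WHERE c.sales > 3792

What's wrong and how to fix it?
Bug: A WHERE condition on the right-hand table after LEFT JOIN drops unmatched parents

Fix: Put 'c.sales > 3792' in the JOIN's ON clause instead of WHERE

Corrected query:
SELECT p.name, c.sales FROM authors p LEFT JOIN novels c ON c.author_id = p.id AND c.sales > 3792

Result:
name    | sales
--------+------
Le Guin | 14611
Le Guin | 33883
Le Guin | 65480
Le Guin | 78804
Austen  | 11471
Austen  | 33792
Austen  | 40122
Atwood  | NULL 
Orwell  | 75810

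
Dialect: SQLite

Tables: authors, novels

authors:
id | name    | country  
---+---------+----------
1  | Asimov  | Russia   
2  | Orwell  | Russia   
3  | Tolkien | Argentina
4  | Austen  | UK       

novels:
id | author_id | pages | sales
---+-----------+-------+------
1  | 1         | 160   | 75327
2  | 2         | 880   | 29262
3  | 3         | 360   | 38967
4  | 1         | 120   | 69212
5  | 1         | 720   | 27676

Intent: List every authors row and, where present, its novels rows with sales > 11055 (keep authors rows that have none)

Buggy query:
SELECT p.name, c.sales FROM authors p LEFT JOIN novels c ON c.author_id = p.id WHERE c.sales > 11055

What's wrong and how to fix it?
Bug: Filtering c.sales in WHERE discards the NULL rows produced by LEFT JOIN, turning it into an inner join

Fix: Put 'c.sales > 11055' in the JOIN's ON clause instead of WHERE

Corrected query:
SELECT p.name, c.sales FROM authors p LEFT JOIN novels c ON c.author_id = p.id AND c.sales > 11055

Result:
name    | sales
--------+------
Asimov  | 27676
Asimov  | 69212
Asimov  | 75327
Orwell  | 29262
Tolkien | 38967
Austen  | NULL 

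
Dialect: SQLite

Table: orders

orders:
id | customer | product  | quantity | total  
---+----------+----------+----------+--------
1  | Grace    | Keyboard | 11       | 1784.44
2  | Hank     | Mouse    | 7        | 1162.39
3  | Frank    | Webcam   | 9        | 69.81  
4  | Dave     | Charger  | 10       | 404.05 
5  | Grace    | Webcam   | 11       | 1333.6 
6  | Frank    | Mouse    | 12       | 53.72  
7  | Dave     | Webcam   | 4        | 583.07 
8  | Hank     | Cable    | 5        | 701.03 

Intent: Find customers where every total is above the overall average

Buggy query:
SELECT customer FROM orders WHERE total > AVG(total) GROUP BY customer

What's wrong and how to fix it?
Bug: WHERE evaluates per row before aggregation, so AVG() is unavailable

Fix: Use a subquery for AVG and a HAVING MIN(...) filter so the condition holds for every row in the group

Corrected query:
SELECT customer FROM orders GROUP BY customer HAVING MIN(total) > (SELECT AVG(total) FROM orders)

Result:
customer
--------
Grace   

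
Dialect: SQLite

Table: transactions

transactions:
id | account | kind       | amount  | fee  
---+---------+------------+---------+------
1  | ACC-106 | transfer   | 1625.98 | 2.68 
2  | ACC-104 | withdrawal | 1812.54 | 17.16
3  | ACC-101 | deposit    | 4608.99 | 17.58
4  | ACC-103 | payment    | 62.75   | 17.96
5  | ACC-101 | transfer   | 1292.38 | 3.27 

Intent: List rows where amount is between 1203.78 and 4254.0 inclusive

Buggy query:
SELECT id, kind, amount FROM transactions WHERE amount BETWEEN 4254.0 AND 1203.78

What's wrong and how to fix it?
Bug: The bounds are reversed; BETWEEN a AND b requires a <= b to match anything

Fix: Write BETWEEN 1203.78 AND 4254.0

Corrected query:
SELECT id, kind, amount FROM transactions WHERE amount BETWEEN 1203.78 AND 4254.0

Result:
id | kind       | amount 
---+------------+--------
1  | transfer   | 1625.98
2  | withdrawal | 1812.54
5  | transfer   | 1292.38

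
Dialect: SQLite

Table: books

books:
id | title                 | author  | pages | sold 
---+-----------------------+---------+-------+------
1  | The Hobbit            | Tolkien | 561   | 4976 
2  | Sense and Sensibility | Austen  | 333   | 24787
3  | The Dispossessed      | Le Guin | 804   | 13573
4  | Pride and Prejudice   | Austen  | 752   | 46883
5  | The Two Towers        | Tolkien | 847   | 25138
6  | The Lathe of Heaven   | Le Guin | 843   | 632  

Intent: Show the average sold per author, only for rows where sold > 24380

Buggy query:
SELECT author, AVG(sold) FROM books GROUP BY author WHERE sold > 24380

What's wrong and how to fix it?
Bug: Row-level WHERE must come before GROUP BY in the clause order

Fix: Move the WHERE clause before GROUP BY

Corrected query:
SELECT author, AVG(sold) FROM books WHERE sold > 24380 GROUP BY author

Result:
author  | AVG(sold)
--------+----------
Austen  | 35835    
Tolkien | 25138    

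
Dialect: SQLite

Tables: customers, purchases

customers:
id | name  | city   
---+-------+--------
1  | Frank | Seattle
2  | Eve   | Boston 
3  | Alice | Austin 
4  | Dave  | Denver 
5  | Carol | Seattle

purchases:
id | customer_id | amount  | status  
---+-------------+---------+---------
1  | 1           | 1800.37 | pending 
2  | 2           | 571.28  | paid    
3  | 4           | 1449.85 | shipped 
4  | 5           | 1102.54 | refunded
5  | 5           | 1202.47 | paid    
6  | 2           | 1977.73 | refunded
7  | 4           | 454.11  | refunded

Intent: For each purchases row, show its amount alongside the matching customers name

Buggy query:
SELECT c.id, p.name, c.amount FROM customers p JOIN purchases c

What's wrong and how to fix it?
Bug: Missing join condition: each purchases row is matched to all customers rows instead of just its own

Fix: Specify the join condition linking the foreign key to the parent id

Corrected query:
SELECT c.id, p.name, c.amount FROM customers p JOIN purchases c ON c.customer_id = p.id

Result:
id | name  | amount 
---+-------+--------
1  | Frank | 1800.37
2  | Eve   | 571.28 
3  | Dave  | 1449.85
4  | Carol | 1102.54
5  | Carol | 1202.47
6  | Eve   | 1977.73
7  | Dave  | 454.11 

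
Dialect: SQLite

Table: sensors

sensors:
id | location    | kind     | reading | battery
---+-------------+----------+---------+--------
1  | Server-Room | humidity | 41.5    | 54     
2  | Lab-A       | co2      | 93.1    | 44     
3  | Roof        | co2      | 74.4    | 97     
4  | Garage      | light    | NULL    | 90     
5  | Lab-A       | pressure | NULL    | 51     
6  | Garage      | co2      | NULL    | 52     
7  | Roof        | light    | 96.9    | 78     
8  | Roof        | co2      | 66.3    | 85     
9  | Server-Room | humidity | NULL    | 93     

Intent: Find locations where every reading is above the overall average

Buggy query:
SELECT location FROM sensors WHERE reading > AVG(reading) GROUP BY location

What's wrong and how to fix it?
Bug: WHERE evaluates per row before aggregation, so AVG() is unavailable

Fix: Use a subquery for AVG and a HAVING MIN(...) filter so the condition holds for every row in the group

Corrected query:
SELECT location FROM sensors GROUP BY location HAVING MIN(reading) > (SELECT AVG(reading) FROM sensors)

Result:
location
--------
Lab-A   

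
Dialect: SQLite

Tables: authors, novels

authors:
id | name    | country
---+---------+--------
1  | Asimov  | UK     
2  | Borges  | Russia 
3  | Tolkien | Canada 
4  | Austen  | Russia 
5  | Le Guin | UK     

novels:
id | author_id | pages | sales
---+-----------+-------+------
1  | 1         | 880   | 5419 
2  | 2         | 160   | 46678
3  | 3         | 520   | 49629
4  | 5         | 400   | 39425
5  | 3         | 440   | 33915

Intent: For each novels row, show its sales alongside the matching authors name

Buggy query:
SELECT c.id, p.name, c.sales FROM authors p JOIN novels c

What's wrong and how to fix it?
Bug: JOIN with no ON clause produces a cartesian product; every novels row pairs with every authors row

Fix: Add ON c.author_id = p.id to the JOIN

Corrected query:
SELECT c.id, p.name, c.sales FROM authors p JOIN novels c ON c.author_id = p.id

Result:
id | name    | sales
---+---------+------
1  | Asimov  | 5419 
2  | Borges  | 46678
3  | Tolkien | 49629
4  | Le Guin | 39425
5  | Tolkien | 33915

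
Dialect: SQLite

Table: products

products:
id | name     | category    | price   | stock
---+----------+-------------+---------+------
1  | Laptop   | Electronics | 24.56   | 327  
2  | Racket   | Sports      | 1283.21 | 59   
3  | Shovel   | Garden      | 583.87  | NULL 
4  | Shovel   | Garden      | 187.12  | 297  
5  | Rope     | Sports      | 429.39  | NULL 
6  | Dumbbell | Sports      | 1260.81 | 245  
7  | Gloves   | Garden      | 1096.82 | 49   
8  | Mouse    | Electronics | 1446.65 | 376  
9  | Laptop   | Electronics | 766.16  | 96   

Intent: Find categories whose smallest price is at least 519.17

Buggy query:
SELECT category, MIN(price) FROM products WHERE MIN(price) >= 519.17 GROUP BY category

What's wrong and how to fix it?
Bug: Aggregates like MIN are computed per group after WHERE runs

Fix: Use HAVING for the per-group MIN condition

Corrected query:
SELECT category, MIN(price) FROM products GROUP BY category HAVING MIN(price) >= 519.17

Result:
(no rows)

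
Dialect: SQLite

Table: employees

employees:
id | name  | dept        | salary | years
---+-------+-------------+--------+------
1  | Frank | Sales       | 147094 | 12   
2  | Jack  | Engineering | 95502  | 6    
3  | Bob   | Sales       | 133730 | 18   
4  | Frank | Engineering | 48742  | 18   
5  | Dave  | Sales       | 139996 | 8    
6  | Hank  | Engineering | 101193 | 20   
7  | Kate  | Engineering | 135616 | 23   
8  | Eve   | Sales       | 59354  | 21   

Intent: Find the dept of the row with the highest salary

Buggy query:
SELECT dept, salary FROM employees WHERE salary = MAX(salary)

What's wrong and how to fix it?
Bug: WHERE is evaluated per row; an aggregate over the whole table isn't defined there

Fix: Use a subquery: WHERE salary = (SELECT MAX(salary) FROM employees)

Corrected query:
SELECT dept, salary FROM employees WHERE salary = (SELECT MAX(salary) FROM employees)

Result:
dept  | salary
------+-------
Sales | 147094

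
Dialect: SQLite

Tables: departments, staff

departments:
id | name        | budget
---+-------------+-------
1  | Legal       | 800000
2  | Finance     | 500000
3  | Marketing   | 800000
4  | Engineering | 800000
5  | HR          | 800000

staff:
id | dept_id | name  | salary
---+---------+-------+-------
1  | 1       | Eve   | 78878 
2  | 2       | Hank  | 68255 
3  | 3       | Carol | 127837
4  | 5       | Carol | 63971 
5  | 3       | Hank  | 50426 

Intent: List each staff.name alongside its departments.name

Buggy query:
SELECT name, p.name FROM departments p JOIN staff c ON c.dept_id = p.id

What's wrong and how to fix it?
Bug: 'name' exists in both joined tables, so the database can't tell which one is meant

Fix: Prefix ambiguous columns with the table alias

Corrected query:
SELECT c.name, p.name FROM departments p JOIN staff c ON c.dept_id = p.id

Result:
name  | name     
------+----------
Eve   | Legal    
Hank  | Finance  
Carol | Marketing
Carol | HR       
Hank  | Marketing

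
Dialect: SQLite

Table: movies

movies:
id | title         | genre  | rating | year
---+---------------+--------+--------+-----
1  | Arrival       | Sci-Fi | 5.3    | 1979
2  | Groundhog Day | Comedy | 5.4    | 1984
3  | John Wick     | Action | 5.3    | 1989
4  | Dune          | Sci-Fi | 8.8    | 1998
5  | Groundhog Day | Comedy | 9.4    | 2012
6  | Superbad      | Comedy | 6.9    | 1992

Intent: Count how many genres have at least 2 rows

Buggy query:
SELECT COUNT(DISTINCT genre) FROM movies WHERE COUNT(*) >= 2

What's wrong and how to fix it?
Bug: WHERE filters individual rows, not groups, so a group-level COUNT is invalid there

Fix: Use a subquery that GROUPs and filters with HAVING, then count its rows

Corrected query:
SELECT COUNT(*) FROM (SELECT genre FROM movies GROUP BY genre HAVING COUNT(*) >= 2)

Result:
COUNT(*)
--------
2       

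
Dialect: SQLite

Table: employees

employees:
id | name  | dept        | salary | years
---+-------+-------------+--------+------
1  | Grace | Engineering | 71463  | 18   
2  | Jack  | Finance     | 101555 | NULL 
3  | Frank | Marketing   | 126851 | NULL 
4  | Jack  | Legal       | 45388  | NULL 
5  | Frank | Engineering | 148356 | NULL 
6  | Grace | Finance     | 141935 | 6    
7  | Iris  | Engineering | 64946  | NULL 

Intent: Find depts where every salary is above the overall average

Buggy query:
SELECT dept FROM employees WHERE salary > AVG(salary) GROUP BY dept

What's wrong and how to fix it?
Bug: WHERE evaluates per row before aggregation, so AVG() is unavailable

Fix: Compute the overall average in a scalar subquery and compare each group's MIN against it in HAVING

Corrected query:
SELECT dept FROM employees GROUP BY dept HAVING MIN(salary) > (SELECT AVG(salary) FROM employees)

Result:
dept     
---------
Finance  
Marketing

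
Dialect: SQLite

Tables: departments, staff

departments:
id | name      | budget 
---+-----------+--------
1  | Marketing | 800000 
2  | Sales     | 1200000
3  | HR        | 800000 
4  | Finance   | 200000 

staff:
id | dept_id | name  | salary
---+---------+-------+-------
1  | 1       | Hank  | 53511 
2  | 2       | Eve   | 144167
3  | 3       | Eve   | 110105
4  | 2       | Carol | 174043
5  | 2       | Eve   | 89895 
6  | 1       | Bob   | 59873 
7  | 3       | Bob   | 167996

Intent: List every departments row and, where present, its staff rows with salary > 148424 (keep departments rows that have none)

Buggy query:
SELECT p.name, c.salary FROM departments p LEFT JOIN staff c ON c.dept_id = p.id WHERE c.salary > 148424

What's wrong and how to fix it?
Bug: Filtering c.salary in WHERE discards the NULL rows produced by LEFT JOIN, turning it into an inner join

Fix: Put 'c.salary > 148424' in the JOIN's ON clause instead of WHERE

Corrected query:
SELECT p.name, c.salary FROM departments p LEFT JOIN staff c ON c.dept_id = p.id AND c.salary > 148424

Result:
name      | salary
----------+-------
Marketing | NULL  
Sales     | 174043
HR        | 167996
Finance   | NULL  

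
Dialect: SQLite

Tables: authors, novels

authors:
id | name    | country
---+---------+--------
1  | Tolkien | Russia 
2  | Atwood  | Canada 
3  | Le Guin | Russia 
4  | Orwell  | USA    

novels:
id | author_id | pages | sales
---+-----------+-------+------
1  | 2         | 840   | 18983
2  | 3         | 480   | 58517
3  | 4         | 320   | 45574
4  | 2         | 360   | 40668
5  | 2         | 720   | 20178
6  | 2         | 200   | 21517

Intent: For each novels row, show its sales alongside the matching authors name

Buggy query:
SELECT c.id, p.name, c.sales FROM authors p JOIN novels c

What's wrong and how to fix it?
Bug: Missing join condition: each novels row is matched to all authors rows instead of just its own

Fix: Add ON c.author_id = p.id to the JOIN

Corrected query:
SELECT c.id, p.name, c.sales FROM authors p JOIN novels c ON c.author_id = p.id

Result:
id | name    | sales
---+---------+------
1  | Atwood  | 18983
2  | Le Guin | 58517
3  | Orwell  | 45574
4  | Atwood  | 40668
5  | Atwood  | 20178
6  | Atwood  | 21517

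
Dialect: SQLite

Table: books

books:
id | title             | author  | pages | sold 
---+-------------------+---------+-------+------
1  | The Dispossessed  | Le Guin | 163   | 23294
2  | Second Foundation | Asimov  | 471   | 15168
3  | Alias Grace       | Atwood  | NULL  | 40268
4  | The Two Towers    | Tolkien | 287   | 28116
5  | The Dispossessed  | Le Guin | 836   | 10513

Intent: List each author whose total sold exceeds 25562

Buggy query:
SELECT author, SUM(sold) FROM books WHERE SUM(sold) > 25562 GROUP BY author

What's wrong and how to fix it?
Bug: SUM(sold) is an aggregate, but WHERE filters rows before aggregation

Fix: Move the aggregate condition to a HAVING clause

Corrected query:
SELECT author, SUM(sold) FROM books GROUP BY author HAVING SUM(sold) > 25562

Result:
author  | SUM(sold)
--------+----------
Atwood  | 40268    
Le Guin | 33807    
Tolkien | 28116    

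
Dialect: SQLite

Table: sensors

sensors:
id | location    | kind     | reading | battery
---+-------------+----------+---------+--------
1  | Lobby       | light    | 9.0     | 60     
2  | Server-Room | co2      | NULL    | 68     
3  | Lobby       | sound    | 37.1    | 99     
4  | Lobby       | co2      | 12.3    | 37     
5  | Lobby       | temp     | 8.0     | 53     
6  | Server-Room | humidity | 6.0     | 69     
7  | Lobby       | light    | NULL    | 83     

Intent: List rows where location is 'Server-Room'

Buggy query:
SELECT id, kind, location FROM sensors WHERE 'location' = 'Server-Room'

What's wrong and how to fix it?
Bug: Single quotes denote string literals in SQL; the column name is being compared as a constant string

Fix: Reference the column as location without single quotes

Corrected query:
SELECT id, kind, location FROM sensors WHERE location = 'Server-Room'

Result:
id | kind     | location   
---+----------+------------
2  | co2      | Server-Room
6  | humidity | Server-Room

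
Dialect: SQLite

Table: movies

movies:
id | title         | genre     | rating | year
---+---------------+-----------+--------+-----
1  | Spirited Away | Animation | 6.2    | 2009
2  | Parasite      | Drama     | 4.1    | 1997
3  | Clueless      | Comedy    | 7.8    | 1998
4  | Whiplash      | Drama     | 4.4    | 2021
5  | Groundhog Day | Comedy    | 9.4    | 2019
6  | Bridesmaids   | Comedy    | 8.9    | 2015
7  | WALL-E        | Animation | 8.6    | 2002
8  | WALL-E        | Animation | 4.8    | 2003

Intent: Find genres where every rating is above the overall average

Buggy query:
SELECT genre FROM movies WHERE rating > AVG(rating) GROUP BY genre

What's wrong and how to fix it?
Bug: WHERE evaluates per row before aggregation, so AVG() is unavailable

Fix: Use a subquery for AVG and a HAVING MIN(...) filter so the condition holds for every row in the group

Corrected query:
SELECT genre FROM movies GROUP BY genre HAVING MIN(rating) > (SELECT AVG(rating) FROM movies)

Result:
genre 
------
Comedy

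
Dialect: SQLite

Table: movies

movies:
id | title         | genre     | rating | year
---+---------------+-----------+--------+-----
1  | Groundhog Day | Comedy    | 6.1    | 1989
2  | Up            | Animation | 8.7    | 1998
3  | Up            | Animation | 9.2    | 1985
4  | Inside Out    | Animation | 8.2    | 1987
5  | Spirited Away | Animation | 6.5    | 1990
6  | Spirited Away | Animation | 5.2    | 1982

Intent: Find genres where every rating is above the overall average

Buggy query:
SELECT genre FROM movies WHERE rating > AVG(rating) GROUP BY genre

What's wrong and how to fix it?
Bug: AVG() is an aggregate; it can't sit directly in WHERE

Fix: Use a subquery for AVG and a HAVING MIN(...) filter so the condition holds for every row in the group

Corrected query:
SELECT genre FROM movies GROUP BY genre HAVING MIN(rating) > (SELECT AVG(rating) FROM movies)

Result:
(no rows)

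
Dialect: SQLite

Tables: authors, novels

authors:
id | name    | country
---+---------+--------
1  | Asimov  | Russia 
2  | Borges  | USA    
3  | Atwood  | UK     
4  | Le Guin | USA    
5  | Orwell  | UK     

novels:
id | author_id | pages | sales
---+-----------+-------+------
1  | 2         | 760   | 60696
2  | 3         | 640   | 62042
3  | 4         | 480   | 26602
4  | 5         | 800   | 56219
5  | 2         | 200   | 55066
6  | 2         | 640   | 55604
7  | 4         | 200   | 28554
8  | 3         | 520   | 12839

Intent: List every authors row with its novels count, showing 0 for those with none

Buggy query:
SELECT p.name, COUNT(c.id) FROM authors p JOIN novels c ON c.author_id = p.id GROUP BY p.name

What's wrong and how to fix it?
Bug: INNER JOIN drops authors rows that have no matching novels rows

Fix: Use LEFT JOIN so parents without children still appear (COUNT(c.id) gives 0)

Corrected query:
SELECT p.name, COUNT(c.id) FROM authors p LEFT JOIN novels c ON c.author_id = p.id GROUP BY p.name

Result:
name    | COUNT(c.id)
--------+------------
Asimov  | 0          
Atwood  | 2          
Borges  | 3          
Le Guin | 2          
Orwell  | 1          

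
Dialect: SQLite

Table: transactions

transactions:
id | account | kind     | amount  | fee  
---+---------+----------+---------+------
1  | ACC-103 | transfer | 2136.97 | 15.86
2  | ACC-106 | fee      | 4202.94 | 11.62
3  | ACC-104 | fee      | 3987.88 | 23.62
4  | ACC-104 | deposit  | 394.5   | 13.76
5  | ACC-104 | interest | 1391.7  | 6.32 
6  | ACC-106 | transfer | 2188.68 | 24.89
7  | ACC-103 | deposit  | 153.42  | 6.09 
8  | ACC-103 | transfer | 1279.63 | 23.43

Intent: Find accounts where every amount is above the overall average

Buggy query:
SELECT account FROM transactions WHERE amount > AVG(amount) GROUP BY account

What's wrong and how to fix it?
Bug: WHERE evaluates per row before aggregation, so AVG() is unavailable

Fix: Compute the overall average in a scalar subquery and compare each group's MIN against it in HAVING

Corrected query:
SELECT account FROM transactions GROUP BY account HAVING MIN(amount) > (SELECT AVG(amount) FROM transactions)

Result:
account
-------
ACC-106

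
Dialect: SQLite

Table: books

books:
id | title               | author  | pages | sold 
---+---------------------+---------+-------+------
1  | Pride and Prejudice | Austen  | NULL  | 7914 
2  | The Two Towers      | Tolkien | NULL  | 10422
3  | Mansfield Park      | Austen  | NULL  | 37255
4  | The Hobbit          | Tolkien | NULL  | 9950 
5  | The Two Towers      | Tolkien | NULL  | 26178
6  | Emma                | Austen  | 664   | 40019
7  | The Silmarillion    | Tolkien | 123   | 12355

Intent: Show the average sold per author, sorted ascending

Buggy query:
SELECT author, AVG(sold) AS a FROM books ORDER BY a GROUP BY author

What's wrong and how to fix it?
Bug: ORDER BY appears before GROUP BY; SQL clause order requires GROUP BY first

Fix: Reorder: SELECT … FROM … GROUP BY … ORDER BY …

Corrected query:
SELECT author, AVG(sold) AS a FROM books GROUP BY author ORDER BY a

Result:
author  | a       
--------+---------
Tolkien | 14726.25
Austen  | 28396   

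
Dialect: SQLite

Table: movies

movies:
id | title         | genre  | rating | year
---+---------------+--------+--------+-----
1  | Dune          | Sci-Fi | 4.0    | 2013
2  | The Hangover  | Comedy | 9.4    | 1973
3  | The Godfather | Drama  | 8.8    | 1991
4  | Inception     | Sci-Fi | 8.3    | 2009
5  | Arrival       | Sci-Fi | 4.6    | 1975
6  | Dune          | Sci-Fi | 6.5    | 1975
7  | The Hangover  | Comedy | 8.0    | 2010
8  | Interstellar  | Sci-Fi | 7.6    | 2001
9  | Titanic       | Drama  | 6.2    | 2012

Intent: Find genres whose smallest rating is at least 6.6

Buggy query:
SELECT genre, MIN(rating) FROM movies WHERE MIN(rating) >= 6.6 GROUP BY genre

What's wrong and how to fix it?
Bug: MIN() in WHERE is a misuse of aggregate

Fix: Replace WHERE with HAVING after the GROUP BY

Corrected query:
SELECT genre, MIN(rating) FROM movies GROUP BY genre HAVING MIN(rating) >= 6.6

Result:
genre  | MIN(rating)
-------+------------
Comedy | 8          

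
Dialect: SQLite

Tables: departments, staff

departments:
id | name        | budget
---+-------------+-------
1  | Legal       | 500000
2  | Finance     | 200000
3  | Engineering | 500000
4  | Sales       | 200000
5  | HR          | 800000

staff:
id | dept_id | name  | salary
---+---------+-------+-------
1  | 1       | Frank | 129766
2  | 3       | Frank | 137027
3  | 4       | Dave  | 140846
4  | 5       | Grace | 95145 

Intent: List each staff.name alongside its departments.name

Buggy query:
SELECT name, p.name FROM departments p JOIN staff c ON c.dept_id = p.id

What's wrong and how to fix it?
Bug: 'name' exists in both joined tables, so the database can't tell which one is meant

Fix: Prefix ambiguous columns with the table alias

Corrected query:
SELECT c.name, p.name FROM departments p JOIN staff c ON c.dept_id = p.id

Result:
name  | name       
------+------------
Frank | Legal      
Frank | Engineering
Dave  | Sales      
Grace | HR         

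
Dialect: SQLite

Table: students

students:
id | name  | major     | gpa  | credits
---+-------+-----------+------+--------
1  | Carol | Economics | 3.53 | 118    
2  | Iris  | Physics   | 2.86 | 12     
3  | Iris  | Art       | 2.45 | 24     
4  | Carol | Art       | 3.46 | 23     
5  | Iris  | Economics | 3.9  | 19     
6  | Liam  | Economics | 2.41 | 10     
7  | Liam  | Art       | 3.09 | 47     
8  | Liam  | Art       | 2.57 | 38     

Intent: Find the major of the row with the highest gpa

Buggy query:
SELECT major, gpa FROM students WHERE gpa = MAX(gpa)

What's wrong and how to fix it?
Bug: WHERE is evaluated per row; an aggregate over the whole table isn't defined there

Fix: Wrap MAX in a scalar subquery so WHERE compares against a single value

Corrected query:
SELECT major, gpa FROM students WHERE gpa = (SELECT MAX(gpa) FROM students)

Result:
major     | gpa
----------+----
Economics | 3.9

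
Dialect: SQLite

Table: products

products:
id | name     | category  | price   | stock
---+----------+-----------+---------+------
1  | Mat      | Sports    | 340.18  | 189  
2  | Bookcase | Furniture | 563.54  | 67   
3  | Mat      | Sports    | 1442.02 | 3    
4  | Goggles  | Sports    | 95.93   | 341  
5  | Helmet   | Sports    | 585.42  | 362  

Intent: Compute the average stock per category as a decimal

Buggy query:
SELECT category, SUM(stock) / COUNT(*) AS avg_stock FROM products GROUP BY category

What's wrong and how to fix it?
Bug: Both operands are integers, so '/' performs integer division and truncates

Fix: Multiply by 1.0 (or CAST to REAL) to force floating-point division

Corrected query:
SELECT category, SUM(stock) * 1.0 / COUNT(*) AS avg_stock FROM products GROUP BY category

Result:
category  | avg_stock
----------+----------
Furniture | 67       
Sports    | 223.75   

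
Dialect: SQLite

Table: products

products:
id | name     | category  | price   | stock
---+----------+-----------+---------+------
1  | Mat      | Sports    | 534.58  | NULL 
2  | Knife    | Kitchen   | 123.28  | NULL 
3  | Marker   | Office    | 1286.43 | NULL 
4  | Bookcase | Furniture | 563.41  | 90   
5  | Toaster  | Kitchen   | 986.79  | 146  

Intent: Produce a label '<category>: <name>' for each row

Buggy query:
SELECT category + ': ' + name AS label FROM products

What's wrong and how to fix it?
Bug: '+' is numeric addition; on text columns SQLite converts them to 0 instead of concatenating

Fix: Use the || operator for string concatenation

Corrected query:
SELECT category || ': ' || name AS label FROM products

Result:
label              
-------------------
Sports: Mat        
Kitchen: Knife     
Office: Marker     
Furniture: Bookcase
Kitchen: Toaster   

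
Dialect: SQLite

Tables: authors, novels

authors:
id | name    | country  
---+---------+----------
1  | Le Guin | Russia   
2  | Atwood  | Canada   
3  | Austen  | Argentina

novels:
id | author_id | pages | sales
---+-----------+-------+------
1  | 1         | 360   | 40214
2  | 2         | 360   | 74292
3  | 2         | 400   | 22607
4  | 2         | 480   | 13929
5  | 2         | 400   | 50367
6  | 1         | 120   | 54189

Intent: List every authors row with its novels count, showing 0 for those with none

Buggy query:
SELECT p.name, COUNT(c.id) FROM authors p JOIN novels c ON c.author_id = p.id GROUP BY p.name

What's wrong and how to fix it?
Bug: An inner join excludes parents with zero children

Fix: Use LEFT JOIN so parents without children still appear (COUNT(c.id) gives 0)

Corrected query:
SELECT p.name, COUNT(c.id) FROM authors p LEFT JOIN novels c ON c.author_id = p.id GROUP BY p.name

Result:
name    | COUNT(c.id)
--------+------------
Atwood  | 4          
Austen  | 0          
Le Guin | 2          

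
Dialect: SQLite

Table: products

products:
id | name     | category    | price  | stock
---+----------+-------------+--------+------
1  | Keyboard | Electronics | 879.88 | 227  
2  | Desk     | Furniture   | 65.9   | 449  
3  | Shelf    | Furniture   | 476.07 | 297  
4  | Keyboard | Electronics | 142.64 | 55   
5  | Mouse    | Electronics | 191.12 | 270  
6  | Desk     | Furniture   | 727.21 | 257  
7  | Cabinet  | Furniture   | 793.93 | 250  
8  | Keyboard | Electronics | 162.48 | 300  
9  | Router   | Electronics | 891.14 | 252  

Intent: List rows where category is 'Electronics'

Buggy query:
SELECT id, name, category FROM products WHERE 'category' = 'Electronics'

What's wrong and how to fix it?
Bug: 'category' in single quotes is a string literal, not the column; the comparison is literal-vs-literal and never true

Fix: Remove the quotes around the column name (or use double quotes for an identifier)

Corrected query:
SELECT id, name, category FROM products WHERE category = 'Electronics'

Result:
id | name     | category   
---+----------+------------
1  | Keyboard | Electronics
4  | Keyboard | Electronics
5  | Mouse    | Electronics
8  | Keyboard | Electronics
9  | Router   | Electronics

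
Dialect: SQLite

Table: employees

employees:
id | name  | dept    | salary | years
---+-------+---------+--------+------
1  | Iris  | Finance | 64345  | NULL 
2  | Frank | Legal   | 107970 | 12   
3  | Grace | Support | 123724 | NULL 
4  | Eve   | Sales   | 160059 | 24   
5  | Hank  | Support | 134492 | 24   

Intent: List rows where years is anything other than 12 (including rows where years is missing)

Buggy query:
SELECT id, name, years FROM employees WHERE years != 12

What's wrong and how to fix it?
Bug: Inequality against NULL is unknown, not true; rows with NULL are dropped

Fix: Add an explicit OR years IS NULL to include the missing-value rows

Corrected query:
SELECT id, name, years FROM employees WHERE years != 12 OR years IS NULL

Result:
id | name  | years
---+-------+------
1  | Iris  | NULL 
3  | Grace | NULL 
4  | Eve   | 24   
5  | Hank  | 24   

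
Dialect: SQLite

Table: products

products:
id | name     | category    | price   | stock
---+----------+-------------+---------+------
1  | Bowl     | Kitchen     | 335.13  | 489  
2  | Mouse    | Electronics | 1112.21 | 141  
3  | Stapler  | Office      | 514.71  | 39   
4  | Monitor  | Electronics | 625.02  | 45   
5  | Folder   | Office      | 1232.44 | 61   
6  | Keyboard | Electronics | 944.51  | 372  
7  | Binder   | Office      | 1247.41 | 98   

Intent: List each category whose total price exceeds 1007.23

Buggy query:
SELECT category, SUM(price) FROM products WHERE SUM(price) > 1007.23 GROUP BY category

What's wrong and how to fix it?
Bug: SUM(price) is an aggregate, but WHERE filters rows before aggregation

Fix: Move the aggregate condition to a HAVING clause

Corrected query:
SELECT category, SUM(price) FROM products GROUP BY category HAVING SUM(price) > 1007.23

Result:
category    | SUM(price)
------------+-----------
Electronics | 2681.74   
Office      | 2994.56   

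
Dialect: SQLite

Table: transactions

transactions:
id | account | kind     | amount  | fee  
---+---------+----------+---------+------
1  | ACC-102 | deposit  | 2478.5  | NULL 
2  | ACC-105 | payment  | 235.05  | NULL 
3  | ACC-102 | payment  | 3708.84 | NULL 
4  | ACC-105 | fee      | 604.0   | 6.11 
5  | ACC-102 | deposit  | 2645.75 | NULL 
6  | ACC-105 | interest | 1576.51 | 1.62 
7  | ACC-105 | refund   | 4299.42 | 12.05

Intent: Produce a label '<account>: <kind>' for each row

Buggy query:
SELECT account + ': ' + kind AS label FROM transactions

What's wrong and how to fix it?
Bug: SQLite uses || for string concatenation; + coerces text to numbers (yielding 0)

Fix: Use the || operator for string concatenation

Corrected query:
SELECT account || ': ' || kind AS label FROM transactions

Result:
label            
-----------------
ACC-102: deposit 
ACC-105: payment 
ACC-102: payment 
ACC-105: fee     
ACC-102: deposit 
ACC-105: interest
ACC-105: refund  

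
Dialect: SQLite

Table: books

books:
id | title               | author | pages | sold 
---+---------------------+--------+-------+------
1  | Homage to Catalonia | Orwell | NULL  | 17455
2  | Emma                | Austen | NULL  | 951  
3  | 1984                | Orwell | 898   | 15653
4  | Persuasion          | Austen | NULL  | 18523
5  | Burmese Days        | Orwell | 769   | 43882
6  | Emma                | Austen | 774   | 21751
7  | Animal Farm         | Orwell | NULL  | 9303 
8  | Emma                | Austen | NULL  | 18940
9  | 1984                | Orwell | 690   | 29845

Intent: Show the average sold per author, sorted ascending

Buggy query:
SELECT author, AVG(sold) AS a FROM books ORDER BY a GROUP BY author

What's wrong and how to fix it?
Bug: ORDER BY appears before GROUP BY; SQL clause order requires GROUP BY first

Fix: Move ORDER BY to the end, after GROUP BY

Corrected query:
SELECT author, AVG(sold) AS a FROM books GROUP BY author ORDER BY a

Result:
author | a       
-------+---------
Austen | 15041.25
Orwell | 23227.6 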